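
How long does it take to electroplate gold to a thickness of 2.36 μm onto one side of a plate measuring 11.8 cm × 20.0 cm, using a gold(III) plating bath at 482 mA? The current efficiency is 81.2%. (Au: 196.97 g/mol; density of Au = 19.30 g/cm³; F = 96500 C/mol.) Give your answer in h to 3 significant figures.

1.12 h

Plated area = 11.8 × 20.0 = 236.0 cm²
Volume = 236.0 × 2.36×10⁻⁴ cm = 0.05570 cm³
m(Au) = 0.05570 × 19.30 = 1.075 g
n(Au) = 1.075 / 196.97 = 0.005458 mol; n(e⁻) = 3 × 0.005458 = 0.01637 mol
Q = 0.01637 × 96500 / 0.812 = 1945 C
t = 1945 / 0.482 = 4035 s = 1.12 h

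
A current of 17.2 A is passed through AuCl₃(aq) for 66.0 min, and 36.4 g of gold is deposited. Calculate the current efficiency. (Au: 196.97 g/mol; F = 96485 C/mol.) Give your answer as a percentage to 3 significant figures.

Q = 17.2 × 3960 = 68110 C
n(e⁻) = 68110 / 96485 = 0.7059 mol
Au³⁺ + 3e⁻ → Au, so theoretical n(Au) = 0.2353 mol → 46.35 g
Efficiency = 36.4 / 46.35 = 0.7853 = 78.5%

78.5%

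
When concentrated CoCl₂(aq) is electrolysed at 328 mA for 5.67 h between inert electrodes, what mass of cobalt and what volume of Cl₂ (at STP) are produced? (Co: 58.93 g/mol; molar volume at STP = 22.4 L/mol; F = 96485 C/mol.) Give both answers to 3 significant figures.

2.04 g Co; 0.777 L Cl₂

Q = 0.328 × 20412 = 6695 C; n(e⁻) = 6695 / 96485 = 0.06939 mol
Cathode: Co²⁺ + 2e⁻ → Co → n(Co) = 0.06939/2 = 0.03470 mol → 2.04 g
Anode: 2Cl⁻ → Cl₂ + 2e⁻ → n(Cl₂) = 0.06939/2 = 0.03470 mol → 0.777 L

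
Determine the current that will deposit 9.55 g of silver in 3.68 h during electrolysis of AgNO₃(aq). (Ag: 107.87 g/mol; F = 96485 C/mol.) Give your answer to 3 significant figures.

n(Ag) = 9.55 / 107.87 = 0.08853 mol
Ag⁺ + e⁻ → Ag, so n(e⁻) = 0.08853 mol
Q = 0.08853 × 96485 = 8542 C
I = Q / t = 8542 / 13248 s = 0.645 A

0.645 A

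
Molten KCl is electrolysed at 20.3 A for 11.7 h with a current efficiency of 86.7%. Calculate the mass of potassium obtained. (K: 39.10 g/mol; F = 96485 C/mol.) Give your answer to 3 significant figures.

300 g

Q = 20.3 × 42120 = 8.550×10^5 C
n(e⁻) = 8.550×10^5 / 96485 = 8.861 mol
K⁺ + e⁻ → K, so theoretical m(K) = 8.861 × 39.10 = 346.5 g
Actual mass = 86.7% × 346.5 = 300 g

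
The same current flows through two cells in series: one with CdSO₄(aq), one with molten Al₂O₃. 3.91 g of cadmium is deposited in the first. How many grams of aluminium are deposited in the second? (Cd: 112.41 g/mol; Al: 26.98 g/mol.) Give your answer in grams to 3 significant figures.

0.626 g

n(Cd) = 3.91 / 112.41 = 0.03478 mol
Cd²⁺ + 2e⁻ → Cd, so n(e⁻) = 2 × 0.03478 = 0.06956 mol
Same current for the same time ⇒ same n(e⁻) = 0.06956 mol in both cells.
Al³⁺ + 3e⁻ → Al, so n(Al) = 0.06956 / 3 = 0.02319 mol
m(Al) = 0.02319 × 26.98 = 0.626 g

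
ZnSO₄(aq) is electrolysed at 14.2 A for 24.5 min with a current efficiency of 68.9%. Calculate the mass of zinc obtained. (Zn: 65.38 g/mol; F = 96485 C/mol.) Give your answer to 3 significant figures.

Q = 14.2 × 1470 = 20870 C
n(e⁻) = 20870 / 96485 = 0.2163 mol
Zn²⁺ + 2e⁻ → Zn, so theoretical m(Zn) = 0.1082 × 65.38 = 7.074 g
Actual mass = 68.9% × 7.074 = 4.87 g

4.87 g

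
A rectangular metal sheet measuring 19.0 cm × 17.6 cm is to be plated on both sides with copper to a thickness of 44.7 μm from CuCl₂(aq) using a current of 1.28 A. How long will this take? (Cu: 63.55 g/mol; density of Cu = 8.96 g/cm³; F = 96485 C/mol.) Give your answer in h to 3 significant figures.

Plated area = 2 × 19.0 × 17.6 = 668.8 cm²
Volume = 668.8 × 44.7×10⁻⁴ cm = 2.990 cm³
m(Cu) = 2.990 × 8.96 = 26.79 g
n(Cu) = 26.79 / 63.55 = 0.4216 mol; n(e⁻) = 2 × 0.4216 = 0.8432 mol
Q = 0.8432 × 96485 = 81360 C
t = 81360 / 1.28 = 63560 s = 17.7 h

17.7 h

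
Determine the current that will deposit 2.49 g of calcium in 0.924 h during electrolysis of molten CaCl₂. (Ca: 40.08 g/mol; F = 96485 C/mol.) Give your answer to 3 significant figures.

3.60 A

n(Ca) = 2.49 / 40.08 = 0.06213 mol
Ca²⁺ + 2e⁻ → Ca, so n(e⁻) = 2 × 0.06213 = 0.1243 mol
Q = 0.1243 × 96485 = 11990 C
I = Q / t = 11990 / 3326.4 s = 3.60 A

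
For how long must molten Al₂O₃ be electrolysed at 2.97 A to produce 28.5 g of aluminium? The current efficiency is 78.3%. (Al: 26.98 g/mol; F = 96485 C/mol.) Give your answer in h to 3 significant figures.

n(Al) = 28.5 / 26.98 = 1.056 mol
Al³⁺ + 3e⁻ → Al, so n(e⁻) = 3 × 1.056 = 3.168 mol
Q = 3.168 × 96485 / 0.783 = 3.904×10^5 C
t = Q / I = 3.904×10^5 / 2.97 = 1.314×10^5 s = 36.5 h

36.5 h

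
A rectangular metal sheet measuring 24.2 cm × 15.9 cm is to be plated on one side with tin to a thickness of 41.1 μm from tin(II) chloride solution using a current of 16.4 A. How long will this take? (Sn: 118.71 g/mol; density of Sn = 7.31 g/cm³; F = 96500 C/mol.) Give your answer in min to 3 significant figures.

Plated area = 24.2 × 15.9 = 384.8 cm²
Volume = 384.8 × 41.1×10⁻⁴ cm = 1.582 cm³
m(Sn) = 1.582 × 7.31 = 11.56 g
n(Sn) = 11.56 / 118.71 = 0.09738 mol; n(e⁻) = 2 × 0.09738 = 0.1948 mol
Q = 0.1948 × 96500 = 18800 C
t = 18800 / 16.4 = 1146 s = 19.1 min

19.1 min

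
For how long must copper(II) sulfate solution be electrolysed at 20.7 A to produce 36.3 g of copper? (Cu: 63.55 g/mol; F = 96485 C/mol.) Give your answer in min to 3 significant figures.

n(Cu) = 36.3 / 63.55 = 0.5712 mol
Cu²⁺ + 2e⁻ → Cu, so n(e⁻) = 2 × 0.5712 = 1.142 mol
Q = 1.142 × 96485 = 1.102×10^5 C
t = Q / I = 1.102×10^5 / 20.7 = 5324 s = 88.7 min

88.7 min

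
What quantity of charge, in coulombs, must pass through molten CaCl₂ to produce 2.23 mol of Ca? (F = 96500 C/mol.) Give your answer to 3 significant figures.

4.30×10^5 C

Ca²⁺ + 2e⁻ → Ca, so n(e⁻) = 2 × 2.23 = 4.460 mol
Q = 4.460 × 96500 = 4.304×10^5 C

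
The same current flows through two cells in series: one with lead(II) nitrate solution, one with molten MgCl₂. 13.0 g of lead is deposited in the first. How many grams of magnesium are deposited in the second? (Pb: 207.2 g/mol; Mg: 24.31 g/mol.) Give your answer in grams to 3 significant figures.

n(Pb) = 13.0 / 207.2 = 0.06274 mol
Pb²⁺ + 2e⁻ → Pb, so n(e⁻) = 2 × 0.06274 = 0.1255 mol
In series, the same 0.1255 mol of electrons flows through the second cell.
Mg²⁺ + 2e⁻ → Mg, so n(Mg) = 0.1255 / 2 = 0.06275 mol
m(Mg) = 0.06275 × 24.31 = 1.53 g

1.53 g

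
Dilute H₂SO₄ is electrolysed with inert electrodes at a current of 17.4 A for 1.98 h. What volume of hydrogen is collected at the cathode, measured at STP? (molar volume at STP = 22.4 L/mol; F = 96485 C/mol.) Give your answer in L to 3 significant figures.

Charge passed = 17.4 × 7128 = 1.240×10^5 C
Moles of electrons = 1.240×10^5 / 96485 = 1.285 mol
2H⁺ + 2e⁻ → H₂, so n(H₂) = 1.285 / 2 = 0.6425 mol
V = 0.6425 × 22.4 = 14.39 L

14.4 L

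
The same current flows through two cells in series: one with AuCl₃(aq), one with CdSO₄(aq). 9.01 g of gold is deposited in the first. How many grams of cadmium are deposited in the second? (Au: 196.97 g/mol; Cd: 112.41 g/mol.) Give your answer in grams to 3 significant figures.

n(Au) = 9.01 / 196.97 = 0.04574 mol
Au³⁺ + 3e⁻ → Au, so n(e⁻) = 3 × 0.04574 = 0.1372 mol
The cells are in series, so the same charge (and hence the same n(e⁻) = 0.1372 mol) passes through both.
Cd²⁺ + 2e⁻ → Cd, so n(Cd) = 0.1372 / 2 = 0.06860 mol
m(Cd) = 0.06860 × 112.41 = 7.71 g

7.71 g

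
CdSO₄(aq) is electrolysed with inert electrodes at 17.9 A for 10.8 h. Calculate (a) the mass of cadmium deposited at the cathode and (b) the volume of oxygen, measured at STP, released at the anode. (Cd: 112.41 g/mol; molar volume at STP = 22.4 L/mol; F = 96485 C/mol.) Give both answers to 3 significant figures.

405 g Cd; 40.4 L O₂

Q = 17.9 × 38880 = 6.960×10^5 C; n(e⁻) = 6.960×10^5 / 96485 = 7.214 mol
Cathode: Cd²⁺ + 2e⁻ → Cd → n(Cd) = 7.214/2 = 3.607 mol → 405 g
Anode: 2H₂O → O₂ + 4H⁺ + 4e⁻ → n(O₂) = 7.214/4 = 1.804 mol → 40.4 L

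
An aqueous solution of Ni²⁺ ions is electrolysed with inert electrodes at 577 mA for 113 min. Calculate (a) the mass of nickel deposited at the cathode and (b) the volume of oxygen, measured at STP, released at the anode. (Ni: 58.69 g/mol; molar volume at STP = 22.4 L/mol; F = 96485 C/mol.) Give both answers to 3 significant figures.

1.19 g Ni; 0.227 L O₂

Q = 0.577 × 6780 = 3912 C; n(e⁻) = 3912 / 96485 = 0.04055 mol
Cathode: Ni²⁺ + 2e⁻ → Ni → n(Ni) = 0.04055/2 = 0.02028 mol → 1.19 g
Anode: 2H₂O → O₂ + 4H⁺ + 4e⁻ → n(O₂) = 0.04055/4 = 0.01014 mol → 0.227 L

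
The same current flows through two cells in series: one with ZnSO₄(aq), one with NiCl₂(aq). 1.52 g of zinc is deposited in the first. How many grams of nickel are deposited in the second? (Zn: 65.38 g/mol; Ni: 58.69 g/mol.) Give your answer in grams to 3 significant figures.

1.36 g

n(Zn) = 1.52 / 65.38 = 0.02325 mol
Zn²⁺ + 2e⁻ → Zn, so n(e⁻) = 2 × 0.02325 = 0.04650 mol
Since the cells are in series, n(e⁻) in the Ni cell is also 0.04650 mol.
Ni²⁺ + 2e⁻ → Ni, so n(Ni) = 0.04650 / 2 = 0.02325 mol
m(Ni) = 0.02325 × 58.69 = 1.36 g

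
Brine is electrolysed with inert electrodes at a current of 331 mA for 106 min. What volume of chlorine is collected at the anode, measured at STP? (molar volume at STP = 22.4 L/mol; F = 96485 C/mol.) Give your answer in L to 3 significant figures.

0.244 L

Q = It = 0.331 × 6360 = 2105 C
Moles of electrons = 2105 / 96485 = 0.02182 mol
2Cl⁻ → Cl₂ + 2e⁻, so n(Cl₂) = 0.02182 / 2 = 0.01091 mol
V = 0.01091 × 22.4 = 0.2444 L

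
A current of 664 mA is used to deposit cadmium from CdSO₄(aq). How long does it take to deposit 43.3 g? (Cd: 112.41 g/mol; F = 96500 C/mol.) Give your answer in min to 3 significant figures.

n(Cd) = 43.3 / 112.41 = 0.3852 mol
Cd²⁺ + 2e⁻ → Cd, so n(e⁻) = 2 × 0.3852 = 0.7704 mol
Q = 0.7704 × 96500 = 74340 C
t = Q / I = 74340 / 0.664 = 1.120×10^5 s = 1870 min

1870 min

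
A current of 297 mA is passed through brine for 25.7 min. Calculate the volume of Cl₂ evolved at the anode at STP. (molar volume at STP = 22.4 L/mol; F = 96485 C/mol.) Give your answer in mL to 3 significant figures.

Q = It = 0.297 × 1542 = 458.0 C
Moles of electrons = 458.0 / 96485 = 0.004747 mol
2Cl⁻ → Cl₂ + 2e⁻, so n(Cl₂) = 0.004747 / 2 = 0.002374 mol
V = 0.002374 × 22.4 = 0.05318 L
= 53.2 mL

53.2 mL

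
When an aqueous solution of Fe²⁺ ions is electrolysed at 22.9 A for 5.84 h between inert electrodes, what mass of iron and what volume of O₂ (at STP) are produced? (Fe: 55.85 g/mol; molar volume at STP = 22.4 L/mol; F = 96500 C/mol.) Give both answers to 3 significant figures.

Q = 22.9 × 21024 = 4.814×10^5 C; n(e⁻) = 4.814×10^5 / 96500 = 4.989 mol
Cathode: Fe²⁺ + 2e⁻ → Fe → n(Fe) = 4.989/2 = 2.495 mol → 139 g
Anode: 2H₂O → O₂ + 4H⁺ + 4e⁻ → n(O₂) = 4.989/4 = 1.247 mol → 27.9 L

139 g Fe; 27.9 L O₂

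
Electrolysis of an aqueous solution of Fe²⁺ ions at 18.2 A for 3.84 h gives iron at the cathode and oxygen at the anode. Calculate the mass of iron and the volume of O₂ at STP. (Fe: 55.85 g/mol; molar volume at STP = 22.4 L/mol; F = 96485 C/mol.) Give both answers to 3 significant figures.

Q = 18.2 × 13824 = 2.516×10^5 C; n(e⁻) = 2.516×10^5 / 96485 = 2.608 mol
Cathode: Fe²⁺ + 2e⁻ → Fe → n(Fe) = 2.608/2 = 1.304 mol → 72.8 g
Anode: 2H₂O → O₂ + 4H⁺ + 4e⁻ → n(O₂) = 2.608/4 = 0.6520 mol → 14.6 L

72.8 g Fe; 14.6 L O₂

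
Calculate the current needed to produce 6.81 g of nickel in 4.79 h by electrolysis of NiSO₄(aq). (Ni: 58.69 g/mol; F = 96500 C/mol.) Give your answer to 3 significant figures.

1.30 A

n(Ni) = 6.81 / 58.69 = 0.1160 mol
Ni²⁺ + 2e⁻ → Ni, so n(e⁻) = 2 × 0.1160 = 0.2320 mol
Q = 0.2320 × 96500 = 22390 C
I = Q / t = 22390 / 17244 s = 1.30 A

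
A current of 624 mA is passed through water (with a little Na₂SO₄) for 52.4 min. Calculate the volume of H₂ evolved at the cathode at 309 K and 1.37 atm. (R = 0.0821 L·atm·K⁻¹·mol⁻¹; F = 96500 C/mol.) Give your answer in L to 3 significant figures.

Q = 0.624 A × 3144 s = 1962 C
n(e⁻) = 1962 / 96500 = 0.02033 mol
2H⁺ + 2e⁻ → H₂, so n(H₂) = 0.02033 / 2 = 0.01017 mol
V = nRT/P = 0.01017 × 0.0821 × 309 / 1.37 = 0.1883 L

0.188 L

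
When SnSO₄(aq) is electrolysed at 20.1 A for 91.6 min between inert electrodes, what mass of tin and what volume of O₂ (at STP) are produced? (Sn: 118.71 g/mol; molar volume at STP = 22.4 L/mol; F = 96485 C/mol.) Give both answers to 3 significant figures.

Q = 20.1 × 5496 = 1.105×10^5 C; n(e⁻) = 1.105×10^5 / 96485 = 1.145 mol
Cathode: Sn²⁺ + 2e⁻ → Sn → n(Sn) = 1.145/2 = 0.5725 mol → 68.0 g
Anode: 2H₂O → O₂ + 4H⁺ + 4e⁻ → n(O₂) = 1.145/4 = 0.2863 mol → 6.41 L

68.0 g Sn; 6.41 L O₂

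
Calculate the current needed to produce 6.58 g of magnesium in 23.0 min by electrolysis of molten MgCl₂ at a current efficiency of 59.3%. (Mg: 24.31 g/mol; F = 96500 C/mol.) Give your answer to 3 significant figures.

n(Mg) = 6.58 / 24.31 = 0.2707 mol
Mg²⁺ + 2e⁻ → Mg, so n(e⁻) = 2 × 0.2707 = 0.5414 mol
Q = 0.5414 × 96500 / 0.593 = 88100 C
I = Q / t = 88100 / 1380 s = 63.8 A

63.8 A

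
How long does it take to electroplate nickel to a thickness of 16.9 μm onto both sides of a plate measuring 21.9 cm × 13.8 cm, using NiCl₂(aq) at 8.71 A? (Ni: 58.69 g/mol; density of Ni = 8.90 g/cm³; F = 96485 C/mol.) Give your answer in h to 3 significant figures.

0.953 h

Plated area = 2 × 21.9 × 13.8 = 604.4 cm²
Volume = 604.4 × 16.9×10⁻⁴ cm = 1.021 cm³
m(Ni) = 1.021 × 8.90 = 9.087 g
n(Ni) = 9.087 / 58.69 = 0.1548 mol; n(e⁻) = 2 × 0.1548 = 0.3096 mol
Q = 0.3096 × 96485 = 29870 C
t = 29870 / 8.71 = 3429 s = 0.953 h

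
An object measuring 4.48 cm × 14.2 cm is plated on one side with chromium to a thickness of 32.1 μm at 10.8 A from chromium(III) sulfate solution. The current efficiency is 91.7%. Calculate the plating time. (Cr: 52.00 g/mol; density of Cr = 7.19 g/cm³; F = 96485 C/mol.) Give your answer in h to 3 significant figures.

Plated area = 4.48 × 14.2 = 63.62 cm²
Volume = 63.62 × 32.1×10⁻⁴ cm = 0.2042 cm³
m(Cr) = 0.2042 × 7.19 = 1.468 g
n(Cr) = 1.468 / 52.00 = 0.02823 mol; n(e⁻) = 3 × 0.02823 = 0.08469 mol
Q = 0.08469 × 96485 / 0.917 = 8911 C
t = 8911 / 10.8 = 825.1 s = 0.229 h

0.229 h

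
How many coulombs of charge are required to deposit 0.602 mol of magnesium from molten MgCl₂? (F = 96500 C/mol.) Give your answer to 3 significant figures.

1.16×10^5 C

Mg²⁺ + 2e⁻ → Mg, so n(e⁻) = 2 × 0.602 = 1.204 mol
Q = 1.204 × 96500 = 1.162×10^5 C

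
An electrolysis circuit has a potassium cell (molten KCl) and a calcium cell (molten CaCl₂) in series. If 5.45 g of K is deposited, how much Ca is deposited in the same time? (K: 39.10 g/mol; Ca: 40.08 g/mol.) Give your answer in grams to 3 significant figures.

2.79 g

n(K) = 5.45 / 39.10 = 0.1394 mol
K⁺ + e⁻ → K, so n(e⁻) = 0.1394 mol
Same current for the same time ⇒ same n(e⁻) = 0.1394 mol in both cells.
Ca²⁺ + 2e⁻ → Ca, so n(Ca) = 0.1394 / 2 = 0.06970 mol
m(Ca) = 0.06970 × 40.08 = 2.79 g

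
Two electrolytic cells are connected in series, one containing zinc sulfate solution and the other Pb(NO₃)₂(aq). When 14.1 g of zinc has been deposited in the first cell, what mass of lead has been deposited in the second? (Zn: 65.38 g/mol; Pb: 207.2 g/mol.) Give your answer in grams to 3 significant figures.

44.7 g

n(Zn) = 14.1 / 65.38 = 0.2157 mol
Zn²⁺ + 2e⁻ → Zn, so n(e⁻) = 2 × 0.2157 = 0.4314 mol
In series, the same 0.4314 mol of electrons flows through the second cell.
Pb²⁺ + 2e⁻ → Pb, so n(Pb) = 0.4314 / 2 = 0.2157 mol
m(Pb) = 0.2157 × 207.2 = 44.7 g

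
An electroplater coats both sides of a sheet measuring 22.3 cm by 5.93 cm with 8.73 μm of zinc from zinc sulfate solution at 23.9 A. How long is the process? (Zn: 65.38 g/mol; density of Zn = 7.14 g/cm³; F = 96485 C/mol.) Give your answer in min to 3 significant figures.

Plated area = 2 × 22.3 × 5.93 = 264.5 cm²
Volume = 264.5 × 8.73×10⁻⁴ cm = 0.2309 cm³
m(Zn) = 0.2309 × 7.14 = 1.649 g
n(Zn) = 1.649 / 65.38 = 0.02522 mol; n(e⁻) = 2 × 0.02522 = 0.05044 mol
Q = 0.05044 × 96485 = 4867 C
t = 4867 / 23.9 = 203.6 s = 3.39 min

3.39 min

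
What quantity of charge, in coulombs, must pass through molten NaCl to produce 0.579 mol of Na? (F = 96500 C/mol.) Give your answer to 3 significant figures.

55900 C

Na⁺ + e⁻ → Na, so n(e⁻) = 1 × 0.579 = 0.5790 mol
Q = 0.5790 × 96500 = 55870 C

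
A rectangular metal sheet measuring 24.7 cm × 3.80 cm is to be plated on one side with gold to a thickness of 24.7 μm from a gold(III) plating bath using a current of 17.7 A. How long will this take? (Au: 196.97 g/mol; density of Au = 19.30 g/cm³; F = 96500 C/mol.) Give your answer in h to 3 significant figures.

0.103 h

Plated area = 24.7 × 3.80 = 93.86 cm²
Volume = 93.86 × 24.7×10⁻⁴ cm = 0.2318 cm³
m(Au) = 0.2318 × 19.30 = 4.474 g
n(Au) = 4.474 / 196.97 = 0.02271 mol; n(e⁻) = 3 × 0.02271 = 0.06813 mol
Q = 0.06813 × 96500 = 6575 C
t = 6575 / 17.7 = 371.5 s = 0.103 h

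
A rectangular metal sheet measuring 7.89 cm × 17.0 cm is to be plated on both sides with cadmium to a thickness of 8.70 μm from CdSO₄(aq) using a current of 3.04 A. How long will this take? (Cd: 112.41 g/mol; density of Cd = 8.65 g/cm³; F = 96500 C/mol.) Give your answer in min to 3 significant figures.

19.0 min

Plated area = 2 × 7.89 × 17.0 = 268.3 cm²
Volume = 268.3 × 8.70×10⁻⁴ cm = 0.2334 cm³
m(Cd) = 0.2334 × 8.65 = 2.019 g
n(Cd) = 2.019 / 112.41 = 0.01796 mol; n(e⁻) = 2 × 0.01796 = 0.03592 mol
Q = 0.03592 × 96500 = 3466 C
t = 3466 / 3.04 = 1140 s = 19.0 min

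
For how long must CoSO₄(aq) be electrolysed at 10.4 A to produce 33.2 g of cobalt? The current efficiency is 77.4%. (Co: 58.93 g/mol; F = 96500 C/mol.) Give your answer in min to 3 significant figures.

225 min

n(Co) = 33.2 / 58.93 = 0.5634 mol
Co²⁺ + 2e⁻ → Co, so n(e⁻) = 2 × 0.5634 = 1.127 mol
Q = 1.127 × 96500 / 0.774 = 1.405×10^5 C
t = Q / I = 1.405×10^5 / 10.4 = 13510 s = 225 min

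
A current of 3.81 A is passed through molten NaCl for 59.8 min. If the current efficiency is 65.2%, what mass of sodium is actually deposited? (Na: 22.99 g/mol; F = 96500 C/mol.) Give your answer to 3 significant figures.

Q = 3.81 × 3588 = 13670 C
n(e⁻) = 13670 / 96500 = 0.1417 mol
Na⁺ + e⁻ → Na, so theoretical m(Na) = 0.1417 × 22.99 = 3.258 g
Actual mass = 65.2% × 3.258 = 2.12 g

2.12 g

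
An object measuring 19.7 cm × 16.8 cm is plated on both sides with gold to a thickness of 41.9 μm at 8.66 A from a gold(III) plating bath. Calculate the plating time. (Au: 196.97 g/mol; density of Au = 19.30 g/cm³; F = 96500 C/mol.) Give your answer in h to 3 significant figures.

Plated area = 2 × 19.7 × 16.8 = 661.9 cm²
Volume = 661.9 × 41.9×10⁻⁴ cm = 2.773 cm³
m(Au) = 2.773 × 19.30 = 53.52 g
n(Au) = 53.52 / 196.97 = 0.2717 mol; n(e⁻) = 3 × 0.2717 = 0.8151 mol
Q = 0.8151 × 96500 = 78660 C
t = 78660 / 8.66 = 9083 s = 2.52 h

2.52 h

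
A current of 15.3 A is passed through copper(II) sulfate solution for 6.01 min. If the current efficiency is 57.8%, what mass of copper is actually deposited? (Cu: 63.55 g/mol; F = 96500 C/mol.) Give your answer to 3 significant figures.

Q = 15.3 × 360.6 = 5517 C
n(e⁻) = 5517 / 96500 = 0.05717 mol
Cu²⁺ + 2e⁻ → Cu, so theoretical m(Cu) = 0.02859 × 63.55 = 1.817 g
Actual mass = 57.8% × 1.817 = 1.05 g

1.05 g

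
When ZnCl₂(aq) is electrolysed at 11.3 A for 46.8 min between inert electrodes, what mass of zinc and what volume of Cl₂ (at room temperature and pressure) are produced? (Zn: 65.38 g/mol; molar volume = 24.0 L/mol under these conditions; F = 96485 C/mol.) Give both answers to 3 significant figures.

10.8 g Zn; 3.95 L Cl₂

Q = 11.3 × 2808 = 31730 C; n(e⁻) = 31730 / 96485 = 0.3289 mol
Cathode: Zn²⁺ + 2e⁻ → Zn → n(Zn) = 0.3289/2 = 0.1645 mol → 10.8 g
Anode: 2Cl⁻ → Cl₂ + 2e⁻ → n(Cl₂) = 0.3289/2 = 0.1645 mol → 3.95 L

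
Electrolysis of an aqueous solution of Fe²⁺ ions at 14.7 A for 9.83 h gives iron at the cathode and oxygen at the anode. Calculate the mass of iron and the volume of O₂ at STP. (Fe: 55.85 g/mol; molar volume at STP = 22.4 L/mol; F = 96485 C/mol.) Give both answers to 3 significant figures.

151 g Fe; 30.2 L O₂

Q = 14.7 × 35388 = 5.202×10^5 C; n(e⁻) = 5.202×10^5 / 96485 = 5.392 mol
Cathode: Fe²⁺ + 2e⁻ → Fe → n(Fe) = 5.392/2 = 2.696 mol → 151 g
Anode: 2H₂O → O₂ + 4H⁺ + 4e⁻ → n(O₂) = 5.392/4 = 1.348 mol → 30.2 L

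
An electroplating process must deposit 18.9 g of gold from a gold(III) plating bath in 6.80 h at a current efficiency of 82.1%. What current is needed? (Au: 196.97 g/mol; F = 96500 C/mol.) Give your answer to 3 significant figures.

1.38 A

n(Au) = 18.9 / 196.97 = 0.09595 mol
Au³⁺ + 3e⁻ → Au, so n(e⁻) = 3 × 0.09595 = 0.2879 mol
Q = 0.2879 × 96500 / 0.821 = 33840 C
I = Q / t = 33840 / 24480 s = 1.38 A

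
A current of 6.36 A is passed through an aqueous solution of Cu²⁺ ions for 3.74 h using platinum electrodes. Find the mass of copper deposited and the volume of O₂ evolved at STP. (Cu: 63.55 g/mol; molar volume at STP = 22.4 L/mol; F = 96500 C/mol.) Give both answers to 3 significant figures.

28.2 g Cu; 4.97 L O₂

Q = 6.36 × 13464 = 85630 C; n(e⁻) = 85630 / 96500 = 0.8874 mol
Cathode: Cu²⁺ + 2e⁻ → Cu → n(Cu) = 0.8874/2 = 0.4437 mol → 28.2 g
Anode: 2H₂O → O₂ + 4H⁺ + 4e⁻ → n(O₂) = 0.8874/4 = 0.2219 mol → 4.97 L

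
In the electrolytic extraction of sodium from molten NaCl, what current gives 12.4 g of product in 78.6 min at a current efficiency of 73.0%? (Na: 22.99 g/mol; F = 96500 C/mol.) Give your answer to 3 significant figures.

n(Na) = 12.4 / 22.99 = 0.5394 mol
Na⁺ + e⁻ → Na, so n(e⁻) = 0.5394 mol
Q = 0.5394 × 96500 / 0.730 = 71300 C
I = Q / t = 71300 / 4716 s = 15.1 A

15.1 A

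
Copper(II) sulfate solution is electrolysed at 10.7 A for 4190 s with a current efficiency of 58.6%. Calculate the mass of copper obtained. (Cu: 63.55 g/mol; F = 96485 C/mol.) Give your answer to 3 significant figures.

Q = 10.7 × 4190 = 44830 C
n(e⁻) = 44830 / 96485 = 0.4646 mol
Cu²⁺ + 2e⁻ → Cu, so theoretical m(Cu) = 0.2323 × 63.55 = 14.76 g
Actual mass = 58.6% × 14.76 = 8.65 g

8.65 g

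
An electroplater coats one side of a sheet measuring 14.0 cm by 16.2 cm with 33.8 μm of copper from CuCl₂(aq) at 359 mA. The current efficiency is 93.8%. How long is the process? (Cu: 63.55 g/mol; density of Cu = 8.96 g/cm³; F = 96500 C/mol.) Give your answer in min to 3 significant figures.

Plated area = 14.0 × 16.2 = 226.8 cm²
Volume = 226.8 × 33.8×10⁻⁴ cm = 0.7666 cm³
m(Cu) = 0.7666 × 8.96 = 6.869 g
n(Cu) = 6.869 / 63.55 = 0.1081 mol; n(e⁻) = 2 × 0.1081 = 0.2162 mol
Q = 0.2162 × 96500 / 0.938 = 22240 C
t = 22240 / 0.359 = 61950 s = 1030 min

1030 min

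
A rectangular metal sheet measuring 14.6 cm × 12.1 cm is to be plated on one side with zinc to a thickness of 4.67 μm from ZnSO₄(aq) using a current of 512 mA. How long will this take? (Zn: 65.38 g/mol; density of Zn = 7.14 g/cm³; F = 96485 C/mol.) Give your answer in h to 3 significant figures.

Plated area = 14.6 × 12.1 = 176.7 cm²
Volume = 176.7 × 4.67×10⁻⁴ cm = 0.08252 cm³
m(Zn) = 0.08252 × 7.14 = 0.5892 g
n(Zn) = 0.5892 / 65.38 = 0.009012 mol; n(e⁻) = 2 × 0.009012 = 0.01802 mol
Q = 0.01802 × 96485 = 1739 C
t = 1739 / 0.512 = 3396 s = 0.943 h

0.943 h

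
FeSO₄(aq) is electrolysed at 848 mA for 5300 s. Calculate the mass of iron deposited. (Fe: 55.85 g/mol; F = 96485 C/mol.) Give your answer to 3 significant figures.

1.30 g

Charge passed = 0.848 × 5300 = 4494 C
n(e⁻) = Q/F = 4494/96485 = 0.04658 mol
Fe²⁺ + 2e⁻ → Fe, so n(Fe) = 0.04658 / 2 = 0.02329 mol
m = 0.02329 × 55.85 = 1.30 g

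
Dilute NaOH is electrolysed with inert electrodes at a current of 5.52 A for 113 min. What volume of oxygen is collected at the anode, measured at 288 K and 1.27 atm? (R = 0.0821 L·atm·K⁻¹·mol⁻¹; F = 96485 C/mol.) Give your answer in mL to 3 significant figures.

1810 mL

Q = It = 5.52 × 6780 = 37430 C
n(e⁻) = Q/F = 37430/96485 = 0.3879 mol
2H₂O → O₂ + 4H⁺ + 4e⁻, so n(O₂) = 0.3879 / 4 = 0.09698 mol
V = nRT/P = 0.09698 × 0.0821 × 288 / 1.27 = 1.806 L
= 1810 mL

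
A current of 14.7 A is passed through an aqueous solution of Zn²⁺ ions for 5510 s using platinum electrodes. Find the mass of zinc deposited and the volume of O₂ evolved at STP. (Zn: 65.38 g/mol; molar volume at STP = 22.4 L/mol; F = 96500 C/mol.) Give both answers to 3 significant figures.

Q = 14.7 × 5510 = 81000 C; n(e⁻) = 81000 / 96500 = 0.8394 mol
Cathode: Zn²⁺ + 2e⁻ → Zn → n(Zn) = 0.8394/2 = 0.4197 mol → 27.4 g
Anode: 2H₂O → O₂ + 4H⁺ + 4e⁻ → n(O₂) = 0.8394/4 = 0.2099 mol → 4.70 L

27.4 g Zn; 4.70 L O₂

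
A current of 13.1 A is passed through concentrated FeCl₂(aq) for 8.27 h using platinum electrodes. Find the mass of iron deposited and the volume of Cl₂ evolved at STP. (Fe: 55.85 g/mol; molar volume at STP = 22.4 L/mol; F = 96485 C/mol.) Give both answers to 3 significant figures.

113 g Fe; 45.3 L Cl₂

Q = 13.1 × 29772 = 3.900×10^5 C; n(e⁻) = 3.900×10^5 / 96485 = 4.042 mol
Cathode: Fe²⁺ + 2e⁻ → Fe → n(Fe) = 4.042/2 = 2.021 mol → 113 g
Anode: 2Cl⁻ → Cl₂ + 2e⁻ → n(Cl₂) = 4.042/2 = 2.021 mol → 45.3 L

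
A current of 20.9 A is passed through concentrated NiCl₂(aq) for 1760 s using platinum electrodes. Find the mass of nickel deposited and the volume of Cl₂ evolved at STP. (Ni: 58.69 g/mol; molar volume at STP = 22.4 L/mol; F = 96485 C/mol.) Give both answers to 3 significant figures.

Q = 20.9 × 1760 = 36780 C; n(e⁻) = 36780 / 96485 = 0.3812 mol
Cathode: Ni²⁺ + 2e⁻ → Ni → n(Ni) = 0.3812/2 = 0.1906 mol → 11.2 g
Anode: 2Cl⁻ → Cl₂ + 2e⁻ → n(Cl₂) = 0.3812/2 = 0.1906 mol → 4.27 L

11.2 g Ni; 4.27 L Cl₂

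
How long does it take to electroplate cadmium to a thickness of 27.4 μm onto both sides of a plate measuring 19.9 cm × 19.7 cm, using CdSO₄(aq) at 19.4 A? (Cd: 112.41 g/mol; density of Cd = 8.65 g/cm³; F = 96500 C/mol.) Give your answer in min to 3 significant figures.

Plated area = 2 × 19.9 × 19.7 = 784.1 cm²
Volume = 784.1 × 27.4×10⁻⁴ cm = 2.148 cm³
m(Cd) = 2.148 × 8.65 = 18.58 g
n(Cd) = 18.58 / 112.41 = 0.1653 mol; n(e⁻) = 2 × 0.1653 = 0.3306 mol
Q = 0.3306 × 96500 = 31900 C
t = 31900 / 19.4 = 1644 s = 27.4 min

27.4 min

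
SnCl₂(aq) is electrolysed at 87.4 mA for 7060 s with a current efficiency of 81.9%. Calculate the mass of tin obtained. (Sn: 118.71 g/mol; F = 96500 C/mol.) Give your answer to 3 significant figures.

Q = 0.0874 × 7060 = 617.0 C
n(e⁻) = 617.0 / 96500 = 0.006394 mol
Sn²⁺ + 2e⁻ → Sn, so theoretical m(Sn) = 0.003197 × 118.71 = 0.3795 g
Actual mass = 81.9% × 0.3795 = 0.311 g

0.311 g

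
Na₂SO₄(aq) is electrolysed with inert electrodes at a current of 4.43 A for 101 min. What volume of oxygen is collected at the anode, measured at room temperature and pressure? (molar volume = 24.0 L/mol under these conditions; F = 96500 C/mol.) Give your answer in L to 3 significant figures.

Q = 4.43 A × 6060 s = 26850 C
Moles of electrons = 26850 / 96500 = 0.2782 mol
2H₂O → O₂ + 4H⁺ + 4e⁻, so n(O₂) = 0.2782 / 4 = 0.06955 mol
V = 0.06955 × 24.0 = 1.669 L

1.67 L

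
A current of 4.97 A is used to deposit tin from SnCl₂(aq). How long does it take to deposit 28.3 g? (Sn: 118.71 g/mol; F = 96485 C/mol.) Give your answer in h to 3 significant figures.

n(Sn) = 28.3 / 118.71 = 0.2384 mol
Sn²⁺ + 2e⁻ → Sn, so n(e⁻) = 2 × 0.2384 = 0.4768 mol
Q = 0.4768 × 96485 = 46000 C
t = Q / I = 46000 / 4.97 = 9256 s = 2.57 h

2.57 h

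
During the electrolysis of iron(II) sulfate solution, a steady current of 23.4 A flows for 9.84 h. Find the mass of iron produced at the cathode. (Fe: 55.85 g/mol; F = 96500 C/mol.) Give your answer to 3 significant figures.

Q = It = 23.4 × 35424 = 8.289×10^5 C
n(e⁻) = Q/F = 8.289×10^5/96500 = 8.590 mol
Fe²⁺ + 2e⁻ → Fe, so n(Fe) = 8.590 / 2 = 4.295 mol
m = 4.295 × 55.85 = 240 g

240 g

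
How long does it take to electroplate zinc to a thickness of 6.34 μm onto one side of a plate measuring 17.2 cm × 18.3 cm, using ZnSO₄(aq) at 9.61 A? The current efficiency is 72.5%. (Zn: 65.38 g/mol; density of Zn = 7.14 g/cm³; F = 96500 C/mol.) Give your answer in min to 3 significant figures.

10.1 min

Plated area = 17.2 × 18.3 = 314.8 cm²
Volume = 314.8 × 6.34×10⁻⁴ cm = 0.1996 cm³
m(Zn) = 0.1996 × 7.14 = 1.425 g
n(Zn) = 1.425 / 65.38 = 0.02180 mol; n(e⁻) = 2 × 0.02180 = 0.04360 mol
Q = 0.04360 × 96500 / 0.725 = 5803 C
t = 5803 / 9.61 = 603.9 s = 10.1 min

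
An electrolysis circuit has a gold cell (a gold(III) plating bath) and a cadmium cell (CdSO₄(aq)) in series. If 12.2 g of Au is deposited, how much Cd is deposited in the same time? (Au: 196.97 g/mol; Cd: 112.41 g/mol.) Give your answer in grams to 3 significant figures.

10.4 g

n(Au) = 12.2 / 196.97 = 0.06194 mol
Au³⁺ + 3e⁻ → Au, so n(e⁻) = 3 × 0.06194 = 0.1858 mol
Since the cells are in series, n(e⁻) in the Cd cell is also 0.1858 mol.
Cd²⁺ + 2e⁻ → Cd, so n(Cd) = 0.1858 / 2 = 0.09290 mol
m(Cd) = 0.09290 × 112.41 = 10.4 g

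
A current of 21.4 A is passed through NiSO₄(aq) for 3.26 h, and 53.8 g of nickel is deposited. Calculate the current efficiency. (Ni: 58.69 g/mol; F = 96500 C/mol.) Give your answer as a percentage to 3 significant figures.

Q = 21.4 × 11736 = 2.512×10^5 C
n(e⁻) = 2.512×10^5 / 96500 = 2.603 mol
Ni²⁺ + 2e⁻ → Ni, so theoretical n(Ni) = 1.302 mol → 76.41 g
Efficiency = 53.8 / 76.41 = 0.7041 = 70.4%

70.4%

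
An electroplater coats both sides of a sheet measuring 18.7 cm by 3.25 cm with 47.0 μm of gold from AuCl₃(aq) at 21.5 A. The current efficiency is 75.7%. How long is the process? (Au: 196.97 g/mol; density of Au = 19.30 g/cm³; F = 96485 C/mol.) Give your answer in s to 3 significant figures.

996 s

Plated area = 2 × 18.7 × 3.25 = 121.6 cm²
Volume = 121.6 × 47.0×10⁻⁴ cm = 0.5715 cm³
m(Au) = 0.5715 × 19.30 = 11.03 g
n(Au) = 11.03 / 196.97 = 0.05600 mol; n(e⁻) = 3 × 0.05600 = 0.1680 mol
Q = 0.1680 × 96485 / 0.757 = 21410 C
t = 21410 / 21.5 = 995.8 s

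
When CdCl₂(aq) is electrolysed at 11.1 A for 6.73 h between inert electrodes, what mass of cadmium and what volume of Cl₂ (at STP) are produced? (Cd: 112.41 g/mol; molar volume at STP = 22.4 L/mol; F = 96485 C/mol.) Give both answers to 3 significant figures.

Q = 11.1 × 24228 = 2.689×10^5 C; n(e⁻) = 2.689×10^5 / 96485 = 2.787 mol
Cathode: Cd²⁺ + 2e⁻ → Cd → n(Cd) = 2.787/2 = 1.394 mol → 157 g
Anode: 2Cl⁻ → Cl₂ + 2e⁻ → n(Cl₂) = 2.787/2 = 1.394 mol → 31.2 L

157 g Cd; 31.2 L Cl₂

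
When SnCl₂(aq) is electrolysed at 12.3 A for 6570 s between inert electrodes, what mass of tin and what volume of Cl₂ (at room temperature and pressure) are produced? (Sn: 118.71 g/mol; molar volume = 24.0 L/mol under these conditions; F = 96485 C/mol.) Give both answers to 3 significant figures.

49.7 g Sn; 10.1 L Cl₂

Q = 12.3 × 6570 = 80810 C; n(e⁻) = 80810 / 96485 = 0.8375 mol
Cathode: Sn²⁺ + 2e⁻ → Sn → n(Sn) = 0.8375/2 = 0.4188 mol → 49.7 g
Anode: 2Cl⁻ → Cl₂ + 2e⁻ → n(Cl₂) = 0.8375/2 = 0.4188 mol → 10.1 L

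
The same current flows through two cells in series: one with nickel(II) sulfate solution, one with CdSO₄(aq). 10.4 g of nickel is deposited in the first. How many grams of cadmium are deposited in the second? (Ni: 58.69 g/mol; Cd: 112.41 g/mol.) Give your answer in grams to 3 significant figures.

n(Ni) = 10.4 / 58.69 = 0.1772 mol
Ni²⁺ + 2e⁻ → Ni, so n(e⁻) = 2 × 0.1772 = 0.3544 mol
Since the cells are in series, n(e⁻) in the Cd cell is also 0.3544 mol.
Cd²⁺ + 2e⁻ → Cd, so n(Cd) = 0.3544 / 2 = 0.1772 mol
m(Cd) = 0.1772 × 112.41 = 19.9 g

19.9 g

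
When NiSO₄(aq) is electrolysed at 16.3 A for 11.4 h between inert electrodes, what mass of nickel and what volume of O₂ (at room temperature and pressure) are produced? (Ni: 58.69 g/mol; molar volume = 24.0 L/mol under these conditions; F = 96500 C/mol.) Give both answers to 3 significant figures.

203 g Ni; 41.6 L O₂

Q = 16.3 × 41040 = 6.690×10^5 C; n(e⁻) = 6.690×10^5 / 96500 = 6.933 mol
Cathode: Ni²⁺ + 2e⁻ → Ni → n(Ni) = 6.933/2 = 3.467 mol → 203 g
Anode: 2H₂O → O₂ + 4H⁺ + 4e⁻ → n(O₂) = 6.933/4 = 1.733 mol → 41.6 L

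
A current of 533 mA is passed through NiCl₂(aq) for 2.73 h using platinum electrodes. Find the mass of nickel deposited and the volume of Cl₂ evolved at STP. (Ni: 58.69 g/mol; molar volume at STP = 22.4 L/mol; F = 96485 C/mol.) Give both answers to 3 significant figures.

Q = 0.533 × 9828 = 5238 C; n(e⁻) = 5238 / 96485 = 0.05429 mol
Cathode: Ni²⁺ + 2e⁻ → Ni → n(Ni) = 0.05429/2 = 0.02715 mol → 1.59 g
Anode: 2Cl⁻ → Cl₂ + 2e⁻ → n(Cl₂) = 0.05429/2 = 0.02715 mol → 0.608 L

1.59 g Ni; 0.608 L Cl₂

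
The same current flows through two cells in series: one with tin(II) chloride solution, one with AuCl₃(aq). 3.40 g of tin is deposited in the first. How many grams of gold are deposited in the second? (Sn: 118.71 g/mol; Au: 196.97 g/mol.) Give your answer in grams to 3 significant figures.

n(Sn) = 3.40 / 118.71 = 0.02864 mol
Sn²⁺ + 2e⁻ → Sn, so n(e⁻) = 2 × 0.02864 = 0.05728 mol
Same current for the same time ⇒ same n(e⁻) = 0.05728 mol in both cells.
Au³⁺ + 3e⁻ → Au, so n(Au) = 0.05728 / 3 = 0.01909 mol
m(Au) = 0.01909 × 196.97 = 3.76 g

3.76 g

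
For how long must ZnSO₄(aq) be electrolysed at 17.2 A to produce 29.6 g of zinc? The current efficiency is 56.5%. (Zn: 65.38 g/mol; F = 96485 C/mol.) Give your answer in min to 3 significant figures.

150 min

n(Zn) = 29.6 / 65.38 = 0.4527 mol
Zn²⁺ + 2e⁻ → Zn, so n(e⁻) = 2 × 0.4527 = 0.9054 mol
Q = 0.9054 × 96485 / 0.565 = 1.546×10^5 C
t = Q / I = 1.546×10^5 / 17.2 = 8988 s = 150 min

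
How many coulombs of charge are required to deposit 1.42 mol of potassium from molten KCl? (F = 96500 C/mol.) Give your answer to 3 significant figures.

K⁺ + e⁻ → K, so n(e⁻) = 1 × 1.42 = 1.420 mol
Q = 1.420 × 96500 = 1.370×10^5 C

1.37×10^5 C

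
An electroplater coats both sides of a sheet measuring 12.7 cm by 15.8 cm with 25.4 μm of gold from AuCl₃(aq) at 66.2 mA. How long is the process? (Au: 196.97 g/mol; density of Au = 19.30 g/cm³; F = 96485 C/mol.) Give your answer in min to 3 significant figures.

7280 min

Plated area = 2 × 12.7 × 15.8 = 401.3 cm²
Volume = 401.3 × 25.4×10⁻⁴ cm = 1.019 cm³
m(Au) = 1.019 × 19.30 = 19.67 g
n(Au) = 19.67 / 196.97 = 0.09986 mol; n(e⁻) = 3 × 0.09986 = 0.2996 mol
Q = 0.2996 × 96485 = 28910 C
t = 28910 / 0.0662 = 4.367×10^5 s = 7280 min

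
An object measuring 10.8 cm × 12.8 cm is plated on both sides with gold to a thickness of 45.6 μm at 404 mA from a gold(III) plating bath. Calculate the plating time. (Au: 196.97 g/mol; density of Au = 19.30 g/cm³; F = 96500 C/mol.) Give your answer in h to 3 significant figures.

24.6 h

Plated area = 2 × 10.8 × 12.8 = 276.5 cm²
Volume = 276.5 × 45.6×10⁻⁴ cm = 1.261 cm³
m(Au) = 1.261 × 19.30 = 24.34 g
n(Au) = 24.34 / 196.97 = 0.1236 mol; n(e⁻) = 3 × 0.1236 = 0.3708 mol
Q = 0.3708 × 96500 = 35780 C
t = 35780 / 0.404 = 88560 s = 24.6 h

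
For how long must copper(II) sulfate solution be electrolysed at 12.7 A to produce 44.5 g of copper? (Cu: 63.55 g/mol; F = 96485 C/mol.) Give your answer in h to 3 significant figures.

n(Cu) = 44.5 / 63.55 = 0.7002 mol
Cu²⁺ + 2e⁻ → Cu, so n(e⁻) = 2 × 0.7002 = 1.400 mol
Q = 1.400 × 96485 = 1.351×10^5 C
t = Q / I = 1.351×10^5 / 12.7 = 10640 s = 2.96 h

2.96 h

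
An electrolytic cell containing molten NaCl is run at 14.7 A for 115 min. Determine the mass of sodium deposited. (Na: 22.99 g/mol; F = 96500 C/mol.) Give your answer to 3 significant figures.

24.2 g

Q = 14.7 A × 6900 s = 1.014×10^5 C
Moles of electrons = 1.014×10^5 / 96500 = 1.051 mol
Na⁺ + e⁻ → Na, so n(Na) = 1.051 mol
m = 1.051 × 22.99 = 24.2 g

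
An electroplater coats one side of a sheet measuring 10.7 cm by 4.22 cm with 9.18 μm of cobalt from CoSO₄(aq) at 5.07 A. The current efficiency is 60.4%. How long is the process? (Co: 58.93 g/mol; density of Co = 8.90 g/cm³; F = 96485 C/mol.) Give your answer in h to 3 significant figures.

0.110 h

Plated area = 10.7 × 4.22 = 45.15 cm²
Volume = 45.15 × 9.18×10⁻⁴ cm = 0.04145 cm³
m(Co) = 0.04145 × 8.90 = 0.3689 g
n(Co) = 0.3689 / 58.93 = 0.006260 mol; n(e⁻) = 2 × 0.006260 = 0.01252 mol
Q = 0.01252 × 96485 / 0.604 = 2000 C
t = 2000 / 5.07 = 394.5 s = 0.110 h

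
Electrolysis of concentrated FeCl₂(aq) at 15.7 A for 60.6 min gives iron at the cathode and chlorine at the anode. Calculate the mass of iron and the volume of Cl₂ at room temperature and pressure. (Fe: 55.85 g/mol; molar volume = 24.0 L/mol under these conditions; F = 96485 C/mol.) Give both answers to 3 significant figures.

16.5 g Fe; 7.10 L Cl₂

Q = 15.7 × 3636 = 57090 C; n(e⁻) = 57090 / 96485 = 0.5917 mol
Cathode: Fe²⁺ + 2e⁻ → Fe → n(Fe) = 0.5917/2 = 0.2959 mol → 16.5 g
Anode: 2Cl⁻ → Cl₂ + 2e⁻ → n(Cl₂) = 0.5917/2 = 0.2959 mol → 7.10 L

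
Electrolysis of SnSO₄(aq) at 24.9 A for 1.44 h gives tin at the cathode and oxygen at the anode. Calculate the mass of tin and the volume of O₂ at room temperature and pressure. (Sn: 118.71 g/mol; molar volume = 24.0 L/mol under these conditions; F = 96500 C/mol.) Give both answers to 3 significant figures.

Q = 24.9 × 5184 = 1.291×10^5 C; n(e⁻) = 1.291×10^5 / 96500 = 1.338 mol
Cathode: Sn²⁺ + 2e⁻ → Sn → n(Sn) = 1.338/2 = 0.6690 mol → 79.4 g
Anode: 2H₂O → O₂ + 4H⁺ + 4e⁻ → n(O₂) = 1.338/4 = 0.3345 mol → 8.03 L

79.4 g Sn; 8.03 L O₂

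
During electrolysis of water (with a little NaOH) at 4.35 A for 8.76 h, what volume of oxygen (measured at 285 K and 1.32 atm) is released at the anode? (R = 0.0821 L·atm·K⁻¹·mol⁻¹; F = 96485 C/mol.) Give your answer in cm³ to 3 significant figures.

6300 cm³

Charge passed = 4.35 × 31536 = 1.372×10^5 C
n(e⁻) = 1.372×10^5 / 96485 = 1.422 mol
2H₂O → O₂ + 4H⁺ + 4e⁻, so n(O₂) = 1.422 / 4 = 0.3555 mol
V = nRT/P = 0.3555 × 0.0821 × 285 / 1.32 = 6.302 L
= 6300 cm³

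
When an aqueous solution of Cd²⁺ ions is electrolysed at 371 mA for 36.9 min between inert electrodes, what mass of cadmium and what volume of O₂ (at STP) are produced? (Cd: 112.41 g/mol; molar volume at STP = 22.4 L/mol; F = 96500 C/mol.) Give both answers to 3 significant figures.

0.478 g Cd; 0.0477 L O₂

Q = 0.371 × 2214 = 821.4 C; n(e⁻) = 821.4 / 96500 = 0.008512 mol
Cathode: Cd²⁺ + 2e⁻ → Cd → n(Cd) = 0.008512/2 = 0.004256 mol → 0.478 g
Anode: 2H₂O → O₂ + 4H⁺ + 4e⁻ → n(O₂) = 0.008512/4 = 0.002128 mol → 0.0477 L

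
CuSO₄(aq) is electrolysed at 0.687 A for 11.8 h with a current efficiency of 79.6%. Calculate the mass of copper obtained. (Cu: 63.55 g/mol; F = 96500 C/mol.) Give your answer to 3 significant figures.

7.65 g

Q = 0.687 × 42480 = 29180 C
n(e⁻) = 29180 / 96500 = 0.3024 mol
Cu²⁺ + 2e⁻ → Cu, so theoretical m(Cu) = 0.1512 × 63.55 = 9.609 g
Actual mass = 79.6% × 9.609 = 7.65 g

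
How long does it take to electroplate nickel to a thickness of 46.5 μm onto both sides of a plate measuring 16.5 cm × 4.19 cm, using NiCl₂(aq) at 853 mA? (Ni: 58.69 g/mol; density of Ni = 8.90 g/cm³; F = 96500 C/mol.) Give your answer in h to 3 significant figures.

Plated area = 2 × 16.5 × 4.19 = 138.3 cm²
Volume = 138.3 × 46.5×10⁻⁴ cm = 0.6431 cm³
m(Ni) = 0.6431 × 8.90 = 5.724 g
n(Ni) = 5.724 / 58.69 = 0.09753 mol; n(e⁻) = 2 × 0.09753 = 0.1951 mol
Q = 0.1951 × 96500 = 18830 C
t = 18830 / 0.853 = 22080 s = 6.13 h

6.13 h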